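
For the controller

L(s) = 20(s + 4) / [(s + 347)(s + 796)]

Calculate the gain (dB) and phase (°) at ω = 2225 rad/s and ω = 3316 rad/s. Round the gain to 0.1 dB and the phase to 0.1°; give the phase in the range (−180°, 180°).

At s = jω = j2225:
zero (s+4): 4 + j2225 → |·| = √(4²+2225²) = √4950641 ≈ 2225, ∠ = arctan(2225/4) ≈ 89.90°
pole (s+347): 347 + j2225 → |·| = √(347²+2225²) = √5071034 ≈ 2251.9, ∠ = arctan(2225/347) ≈ 81.14°
pole (s+796): 796 + j2225 → |·| = √(796²+2225²) = √5584241 ≈ 2363.1, ∠ = arctan(2225/796) ≈ 70.32°
|L| = 20 · 2225 / 5.3215e+06 ≈ 0.0083623
Gain = 20 log₁₀(0.0083623) ≈ -41.55 dB
∠L = 89.90° − 151.46° = -61.56°

At s = jω = j3316:
zero (s+4): 4 + j3316 → |·| = √(4²+3316²) = √10995872 ≈ 3316, ∠ = arctan(3316/4) ≈ 89.93°
pole (s+347): 347 + j3316 → |·| = √(347²+3316²) = √11116265 ≈ 3334.1, ∠ = arctan(3316/347) ≈ 84.03°
pole (s+796): 796 + j3316 → |·| = √(796²+3316²) = √11629472 ≈ 3410.2, ∠ = arctan(3316/796) ≈ 76.50°
|L| = 20 · 3316 / 1.137e+07 ≈ 0.0058329
Gain = 20 log₁₀(0.0058329) ≈ -44.68 dB
∠L = 89.93° − 160.53° = -70.60°

ω = 2225: -41.6 dB, -61.6°; ω = 3316: -44.7 dB, -70.6°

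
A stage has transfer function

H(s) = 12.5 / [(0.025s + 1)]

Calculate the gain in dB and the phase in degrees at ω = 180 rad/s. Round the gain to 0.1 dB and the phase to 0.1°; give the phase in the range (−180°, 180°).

8.7 dB, -77.5°

At ω = 180 rad/s:
pole (1 + j180·0.025) = 1 + j4.5 → |·| ≈ 4.6098, ∠ ≈ 77.47°
|H| = 12.5 · 1 / (4.6098) ≈ 2.7116
Gain = 20 log₁₀(2.7116) ≈ 8.66 dB
∠H = (0°) − (77.47°) = -77.47°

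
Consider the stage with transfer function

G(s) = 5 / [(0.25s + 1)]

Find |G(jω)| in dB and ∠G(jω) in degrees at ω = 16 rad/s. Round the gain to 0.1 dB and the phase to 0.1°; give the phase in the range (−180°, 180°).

1.7 dB, -76.0°

At ω = 16 rad/s:
pole (1 + j16·0.25) = 1 + j4 → |·| ≈ 4.1231, ∠ ≈ 75.96°
|G| = 5 · 1 / (4.1231) ≈ 1.2127
Gain = 20 log₁₀(1.2127) ≈ 1.68 dB
∠G = (0°) − (75.96°) = -75.96°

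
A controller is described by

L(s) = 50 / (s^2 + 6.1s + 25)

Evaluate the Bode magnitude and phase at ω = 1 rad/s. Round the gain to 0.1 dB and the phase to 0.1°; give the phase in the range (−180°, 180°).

At s = jω = j1:
quadratic: (j1)² + 6.1·j1 + 25 = 24 + j6.1 → |·| ≈ 24.763, ∠ ≈ 14.26°
|L| = 50 / 24.763 ≈ 2.0191
Gain = 20 log₁₀(2.0191) ≈ 6.10 dB
∠L = 0.00° − 14.26° = -14.26°

6.1 dB, -14.3°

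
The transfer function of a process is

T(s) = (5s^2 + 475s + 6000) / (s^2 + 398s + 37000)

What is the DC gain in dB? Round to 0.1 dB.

-15.8 dB

T(0) = 6000 / 37000 ≈ 0.16216
20 log₁₀(0.16216) ≈ -15.80 dB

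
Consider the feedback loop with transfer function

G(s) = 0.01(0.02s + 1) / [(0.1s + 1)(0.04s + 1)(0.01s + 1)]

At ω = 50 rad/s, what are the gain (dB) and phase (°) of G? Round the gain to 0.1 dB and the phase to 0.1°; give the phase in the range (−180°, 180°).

-59.1 dB, -123.7°

At ω = 50 rad/s:
zero (1 + j50·0.02) = 1 + j1 → |·| ≈ 1.4142, ∠ ≈ 45.00°
pole (1 + j50·0.1) = 1 + j5 → |·| ≈ 5.099, ∠ ≈ 78.69°
pole (1 + j50·0.04) = 1 + j2 → |·| ≈ 2.2361, ∠ ≈ 63.43°
pole (1 + j50·0.01) = 1 + j0.5 → |·| ≈ 1.118, ∠ ≈ 26.57°
|G| = 0.01 · 1.4142 / (5.099 · 2.2361 · 1.118) ≈ 0.0011094
Gain = 20 log₁₀(0.0011094) ≈ -59.10 dB
∠G = (45.00°) − (78.69° + 63.43° + 26.57°) = -123.69°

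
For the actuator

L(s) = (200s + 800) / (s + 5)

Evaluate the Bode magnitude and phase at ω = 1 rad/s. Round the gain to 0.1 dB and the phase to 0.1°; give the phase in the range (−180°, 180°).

44.2 dB, 2.7°

Substitute s = j1:
Numerator: 200(j1) + 800 = 800 + j200
Denominator: (j1) + 5 = 5 + j1
|N| = √(800² + 200²) ≈ 824.62, ∠N ≈ 14.04°
|D| = √(5² + 1²) ≈ 5.099, ∠D ≈ 11.31°
|L| = 824.62 / 5.099 ≈ 161.72
Gain = 20 log₁₀(161.72) ≈ 44.18 dB
∠L = 14.04° − 11.31° = 2.73°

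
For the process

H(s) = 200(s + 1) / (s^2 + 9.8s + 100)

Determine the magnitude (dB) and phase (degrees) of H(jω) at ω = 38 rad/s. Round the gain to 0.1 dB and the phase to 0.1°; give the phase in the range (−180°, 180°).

14.7 dB, -76.0°

At s = jω = j38:
zero (s+1): 1 + j38 → |·| = √(1²+38²) = √1445 ≈ 38.013, ∠ = arctan(38/1) ≈ 88.49°
quadratic: (j38)² + 9.8·j38 + 100 = -1344 + j372.4 → |·| ≈ 1394.6, ∠ ≈ 164.51°
|H| = 200 · 38.013 / 1394.6 ≈ 5.4515
Gain = 20 log₁₀(5.4515) ≈ 14.73 dB
∠H = 88.49° − 164.51° = -76.02°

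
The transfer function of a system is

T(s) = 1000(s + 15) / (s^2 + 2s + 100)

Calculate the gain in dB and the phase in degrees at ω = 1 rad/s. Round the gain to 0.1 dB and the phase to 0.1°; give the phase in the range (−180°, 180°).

At s = jω = j1:
zero (s+15): 15 + j1 → |·| = √(15²+1²) = √226 ≈ 15.033, ∠ = arctan(1/15) ≈ 3.81°
quadratic: (j1)² + 2·j1 + 100 = 99 + j2 → |·| ≈ 99.02, ∠ ≈ 1.16°
|T| = 1000 · 15.033 / 99.02 ≈ 151.82
Gain = 20 log₁₀(151.82) ≈ 43.63 dB
∠T = 3.81° − 1.16° = 2.65°

43.6 dB, 2.7°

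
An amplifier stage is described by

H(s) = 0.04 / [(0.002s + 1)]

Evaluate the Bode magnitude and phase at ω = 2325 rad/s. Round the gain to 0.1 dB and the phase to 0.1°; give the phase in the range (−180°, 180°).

-41.5 dB, -77.9°

At ω = 2325 rad/s:
pole (1 + j2325·0.002) = 1 + j4.65 → |·| ≈ 4.7563, ∠ ≈ 77.86°
|H| = 0.04 · 1 / (4.7563) ≈ 0.0084099
Gain = 20 log₁₀(0.0084099) ≈ -41.50 dB
∠H = (0°) − (77.86°) = -77.86°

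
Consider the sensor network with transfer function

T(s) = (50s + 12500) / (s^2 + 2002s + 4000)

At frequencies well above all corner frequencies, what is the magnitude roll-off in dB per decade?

-20 dB/decade

Each pole contributes −20 dB/decade at high frequency; each zero contributes +20 dB/decade.
Net: 1 zero(s) − 2 pole(s) → -20 dB/decade.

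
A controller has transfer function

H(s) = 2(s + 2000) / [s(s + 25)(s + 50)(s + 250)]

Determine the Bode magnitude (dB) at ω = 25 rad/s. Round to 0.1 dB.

At s = jω = j25:
zero (s+2000): 2000 + j25 → |·| = √(2000²+25²) = √4000625 ≈ 2000.2, ∠ = arctan(25/2000) ≈ 0.72°
pole (s+25): 25 + j25 → |·| = √(25²+25²) = √1250 ≈ 35.355, ∠ = arctan(25/25) ≈ 45.00°
pole (s+50): 50 + j25 → |·| = √(50²+25²) = √3125 ≈ 55.902, ∠ = arctan(25/50) ≈ 26.57°
pole (s+250): 250 + j25 → |·| = √(250²+25²) = √63125 ≈ 251.25, ∠ = arctan(25/250) ≈ 5.71°
pole at origin: |s| = 25, ∠ = 90.00° (in denominator)
|H| = 2 · 2000.2 / 1.2414e+07 ≈ 0.00032225
Gain = 20 log₁₀(0.00032225) ≈ -69.84 dB

-69.8 dB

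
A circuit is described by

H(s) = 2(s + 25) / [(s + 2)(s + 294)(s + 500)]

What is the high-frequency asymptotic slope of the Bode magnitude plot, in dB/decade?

Each pole contributes −20 dB/decade at high frequency; each zero contributes +20 dB/decade.
Net: 1 zero(s) − 3 pole(s) → -40 dB/decade.

-40 dB/decade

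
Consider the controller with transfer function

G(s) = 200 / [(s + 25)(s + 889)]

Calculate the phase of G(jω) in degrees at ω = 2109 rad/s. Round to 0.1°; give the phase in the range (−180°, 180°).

-156.5°

At s = jω = j2109:
pole (s+25): 25 + j2109 → |·| = √(25²+2109²) = √4448506 ≈ 2109.1, ∠ = arctan(2109/25) ≈ 89.32°
pole (s+889): 889 + j2109 → |·| = √(889²+2109²) = √5238202 ≈ 2288.7, ∠ = arctan(2109/889) ≈ 67.14°
∠G = 0.00° − 156.46° = -156.46°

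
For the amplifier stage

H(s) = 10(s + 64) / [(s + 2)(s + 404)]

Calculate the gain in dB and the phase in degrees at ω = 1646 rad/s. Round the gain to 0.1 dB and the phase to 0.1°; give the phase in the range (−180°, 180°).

At s = jω = j1646:
zero (s+64): 64 + j1646 → |·| = √(64²+1646²) = √2713412 ≈ 1647.2, ∠ = arctan(1646/64) ≈ 87.77°
pole (s+2): 2 + j1646 → |·| = √(2²+1646²) = √2709320 ≈ 1646, ∠ = arctan(1646/2) ≈ 89.93°
pole (s+404): 404 + j1646 → |·| = √(404²+1646²) = √2872532 ≈ 1694.9, ∠ = arctan(1646/404) ≈ 76.21°
|H| = 10 · 1647.2 / 2.7898e+06 ≈ 0.0059044
Gain = 20 log₁₀(0.0059044) ≈ -44.58 dB
∠H = 87.77° − 166.14° = -78.37°

-44.6 dB, -78.4°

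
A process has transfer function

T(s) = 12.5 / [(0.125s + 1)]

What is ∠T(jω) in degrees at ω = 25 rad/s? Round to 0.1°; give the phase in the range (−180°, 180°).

At ω = 25 rad/s:
pole (1 + j25·0.125) = 1 + j3.125 → |·| ≈ 3.2811, ∠ ≈ 72.26°
∠T = (0°) − (72.26°) = -72.26°

-72.3°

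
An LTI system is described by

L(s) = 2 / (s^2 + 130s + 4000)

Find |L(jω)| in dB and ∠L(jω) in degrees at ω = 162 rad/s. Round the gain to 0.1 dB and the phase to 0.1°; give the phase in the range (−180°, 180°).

Substitute s = j162:
Numerator: 2 = 2 + j0
Denominator: (j162)^2 + 130(j162) + 4000 = -22244 + j21060
|N| = √(2² + 0²) ≈ 2, ∠N ≈ 0.00°
|D| = √(22244² + 21060²) ≈ 30632, ∠D ≈ 136.57°
|L| = 2 / 30632 ≈ 6.5291e-05
Gain = 20 log₁₀(6.5291e-05) ≈ -83.70 dB
∠L = 0.00° − 136.57° = -136.57°

-83.7 dB, -136.6°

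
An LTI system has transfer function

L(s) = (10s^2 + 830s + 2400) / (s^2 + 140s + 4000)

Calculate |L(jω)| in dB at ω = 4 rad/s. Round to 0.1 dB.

Substitute s = j4:
Numerator: 10(j4)^2 + 830(j4) + 2400 = 2240 + j3320
Denominator: (j4)^2 + 140(j4) + 4000 = 3984 + j560
|N| = √(2240² + 3320²) ≈ 4005, ∠N ≈ 55.99°
|D| = √(3984² + 560²) ≈ 4023.2, ∠D ≈ 8.00°
|L| = 4005 / 4023.2 ≈ 0.99548
Gain = 20 log₁₀(0.99548) ≈ -0.04 dB

-0.0 dB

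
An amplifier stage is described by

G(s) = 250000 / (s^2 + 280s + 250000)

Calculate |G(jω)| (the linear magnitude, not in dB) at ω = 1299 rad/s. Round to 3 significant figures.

At s = jω = j1299:
quadratic: (j1299)² + 280·j1299 + 250000 = -1437401 + j363720 → |·| ≈ 1.4827e+06, ∠ ≈ 165.80°
|G| = 250000 / 1.4827e+06 ≈ 0.16861

0.169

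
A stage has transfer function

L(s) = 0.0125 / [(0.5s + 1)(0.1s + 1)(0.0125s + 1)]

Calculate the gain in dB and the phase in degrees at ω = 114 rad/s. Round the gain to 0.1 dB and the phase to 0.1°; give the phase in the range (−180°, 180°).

-99.2 dB, 131.1°

At ω = 114 rad/s:
pole (1 + j114·0.5) = 1 + j57 → |·| ≈ 57.009, ∠ ≈ 88.99°
pole (1 + j114·0.1) = 1 + j11.4 → |·| ≈ 11.444, ∠ ≈ 84.99°
pole (1 + j114·0.0125) = 1 + j1.425 → |·| ≈ 1.7409, ∠ ≈ 54.94°
|L| = 0.0125 · 1 / (57.009 · 11.444 · 1.7409) ≈ 1.1006e-05
Gain = 20 log₁₀(1.1006e-05) ≈ -99.17 dB
∠L = (0°) − (88.99° + 84.99° + 54.94°) = -228.92° ≡ 131.08° (principal value)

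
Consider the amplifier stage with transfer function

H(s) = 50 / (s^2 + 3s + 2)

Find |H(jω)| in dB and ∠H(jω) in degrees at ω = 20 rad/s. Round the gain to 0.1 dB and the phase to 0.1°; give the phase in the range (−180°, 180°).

Substitute s = j20:
Numerator: 50 = 50 + j0
Denominator: (j20)^2 + 3(j20) + 2 = -398 + j60
|N| = √(50² + 0²) ≈ 50, ∠N ≈ 0.00°
|D| = √(398² + 60²) ≈ 402.5, ∠D ≈ 171.43°
|H| = 50 / 402.5 ≈ 0.12422
Gain = 20 log₁₀(0.12422) ≈ -18.12 dB
∠H = 0.00° − 171.43° = -171.43°

-18.1 dB, -171.4°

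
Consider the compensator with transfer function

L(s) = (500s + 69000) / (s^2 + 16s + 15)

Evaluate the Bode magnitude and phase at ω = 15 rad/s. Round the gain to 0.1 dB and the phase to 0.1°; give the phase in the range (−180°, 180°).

46.8 dB, -125.0°

Substitute s = j15:
Numerator: 500(j15) + 69000 = 69000 + j7500
Denominator: (j15)^2 + 16(j15) + 15 = -210 + j240
|N| = √(69000² + 7500²) ≈ 69406, ∠N ≈ 6.20°
|D| = √(210² + 240²) ≈ 318.9, ∠D ≈ 131.19°
|L| = 69406 / 318.9 ≈ 217.64
Gain = 20 log₁₀(217.64) ≈ 46.75 dB
∠L = 6.20° − 131.19° = -124.99°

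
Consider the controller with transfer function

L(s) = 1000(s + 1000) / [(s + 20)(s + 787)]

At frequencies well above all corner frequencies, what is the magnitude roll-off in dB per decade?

-20 dB/decade

Each pole contributes −20 dB/decade at high frequency; each zero contributes +20 dB/decade.
Net: 1 zero(s) − 2 pole(s) → -20 dB/decade.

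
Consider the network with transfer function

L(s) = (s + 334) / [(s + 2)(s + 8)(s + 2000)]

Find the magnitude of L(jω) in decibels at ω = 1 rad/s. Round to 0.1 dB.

-40.7 dB

At s = jω = j1:
zero (s+334): 334 + j1 → |·| = √(334²+1²) = √111557 ≈ 334, ∠ = arctan(1/334) ≈ 0.17°
pole (s+2): 2 + j1 → |·| = √(2²+1²) = √5 ≈ 2.2361, ∠ = arctan(1/2) ≈ 26.57°
pole (s+8): 8 + j1 → |·| = √(8²+1²) = √65 ≈ 8.0623, ∠ = arctan(1/8) ≈ 7.13°
pole (s+2000): 2000 + j1 → |·| = √(2000²+1²) = √4000001 ≈ 2000, ∠ = arctan(1/2000) ≈ 0.03°
|L| = 1 · 334 / 36056 ≈ 0.0092634
Gain = 20 log₁₀(0.0092634) ≈ -40.66 dB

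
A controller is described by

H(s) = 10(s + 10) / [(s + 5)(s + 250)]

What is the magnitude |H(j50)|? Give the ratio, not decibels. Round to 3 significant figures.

At s = jω = j50:
zero (s+10): 10 + j50 → |·| = √(10²+50²) = √2600 ≈ 50.99, ∠ = arctan(50/10) ≈ 78.69°
pole (s+5): 5 + j50 → |·| = √(5²+50²) = √2525 ≈ 50.249, ∠ = arctan(50/5) ≈ 84.29°
pole (s+250): 250 + j50 → |·| = √(250²+50²) = √65000 ≈ 254.95, ∠ = arctan(50/250) ≈ 11.31°
|H| = 10 · 50.99 / 12811 ≈ 0.039802

0.0398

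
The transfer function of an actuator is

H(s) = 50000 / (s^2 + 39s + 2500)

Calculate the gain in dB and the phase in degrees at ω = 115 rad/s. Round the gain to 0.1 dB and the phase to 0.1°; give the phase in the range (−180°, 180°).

12.7 dB, -157.3°

At s = jω = j115:
quadratic: (j115)² + 39·j115 + 2500 = -10725 + j4485 → |·| ≈ 11625, ∠ ≈ 157.31°
|H| = 50000 / 11625 ≈ 4.3011
Gain = 20 log₁₀(4.3011) ≈ 12.67 dB
∠H = 0.00° − 157.31° = -157.31°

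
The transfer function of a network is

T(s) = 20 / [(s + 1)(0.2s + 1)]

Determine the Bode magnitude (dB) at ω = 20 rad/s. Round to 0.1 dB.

-12.3 dB

At ω = 20 rad/s:
pole (1 + j20·1) = 1 + j20 → |·| ≈ 20.025, ∠ ≈ 87.14°
pole (1 + j20·0.2) = 1 + j4 → |·| ≈ 4.1231, ∠ ≈ 75.96°
|T| = 20 · 1 / (20.025 · 4.1231) ≈ 0.24223
Gain = 20 log₁₀(0.24223) ≈ -12.32 dB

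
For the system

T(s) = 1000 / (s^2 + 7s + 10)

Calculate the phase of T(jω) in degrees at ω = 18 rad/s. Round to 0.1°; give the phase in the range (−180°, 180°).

Substitute s = j18:
Numerator: 1000 = 1000 + j0
Denominator: (j18)^2 + 7(j18) + 10 = -314 + j126
|N| = √(1000² + 0²) ≈ 1000, ∠N ≈ 0.00°
|D| = √(314² + 126²) ≈ 338.34, ∠D ≈ 158.14°
∠T = 0.00° − 158.14° = -158.14°

-158.1°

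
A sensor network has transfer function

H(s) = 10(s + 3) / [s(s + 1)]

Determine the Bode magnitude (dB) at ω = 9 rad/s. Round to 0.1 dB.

At s = jω = j9:
zero (s+3): 3 + j9 → |·| = √(3²+9²) = √90 ≈ 9.4868, ∠ = arctan(9/3) ≈ 71.57°
pole (s+1): 1 + j9 → |·| = √(1²+9²) = √82 ≈ 9.0554, ∠ = arctan(9/1) ≈ 83.66°
pole at origin: |s| = 9, ∠ = 90.00° (in denominator)
|H| = 10 · 9.4868 / 81.499 ≈ 1.164
Gain = 20 log₁₀(1.164) ≈ 1.32 dB

1.3 dB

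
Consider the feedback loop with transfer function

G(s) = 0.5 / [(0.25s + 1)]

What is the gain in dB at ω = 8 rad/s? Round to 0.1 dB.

At ω = 8 rad/s:
pole (1 + j8·0.25) = 1 + j2 → |·| ≈ 2.2361, ∠ ≈ 63.43°
|G| = 0.5 · 1 / (2.2361) ≈ 0.2236
Gain = 20 log₁₀(0.2236) ≈ -13.01 dB

-13.0 dB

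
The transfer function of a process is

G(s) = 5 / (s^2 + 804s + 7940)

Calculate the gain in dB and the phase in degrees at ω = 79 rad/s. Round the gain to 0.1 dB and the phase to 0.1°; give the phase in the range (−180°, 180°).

-82.1 dB, -88.5°

Substitute s = j79:
Numerator: 5 = 5 + j0
Denominator: (j79)^2 + 804(j79) + 7940 = 1699 + j63516
|N| = √(5² + 0²) ≈ 5, ∠N ≈ 0.00°
|D| = √(1699² + 63516²) ≈ 63539, ∠D ≈ 88.47°
|G| = 5 / 63539 ≈ 7.8692e-05
Gain = 20 log₁₀(7.8692e-05) ≈ -82.08 dB
∠G = 0.00° − 88.47° = -88.47°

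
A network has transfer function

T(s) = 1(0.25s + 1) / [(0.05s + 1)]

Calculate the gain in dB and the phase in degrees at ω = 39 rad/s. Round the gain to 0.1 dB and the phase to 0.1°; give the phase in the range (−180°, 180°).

13.0 dB, 21.3°

At ω = 39 rad/s:
zero (1 + j39·0.25) = 1 + j9.75 → |·| ≈ 9.8011, ∠ ≈ 84.14°
pole (1 + j39·0.05) = 1 + j1.95 → |·| ≈ 2.1915, ∠ ≈ 62.85°
|T| = 1 · 9.8011 / (2.1915) ≈ 4.4723
Gain = 20 log₁₀(4.4723) ≈ 13.01 dB
∠T = (84.14°) − (62.85°) = 21.29°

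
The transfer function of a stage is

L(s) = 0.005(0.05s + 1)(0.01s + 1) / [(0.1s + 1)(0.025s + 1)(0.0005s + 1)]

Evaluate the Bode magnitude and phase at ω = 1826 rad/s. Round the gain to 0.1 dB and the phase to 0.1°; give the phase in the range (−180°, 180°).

-62.6 dB, -44.6°

At ω = 1826 rad/s:
zero (1 + j1826·0.05) = 1 + j91.3 → |·| ≈ 91.305, ∠ ≈ 89.37°
zero (1 + j1826·0.01) = 1 + j18.26 → |·| ≈ 18.287, ∠ ≈ 86.87°
pole (1 + j1826·0.1) = 1 + j182.6 → |·| ≈ 182.6, ∠ ≈ 89.69°
pole (1 + j1826·0.025) = 1 + j45.65 → |·| ≈ 45.661, ∠ ≈ 88.75°
pole (1 + j1826·0.0005) = 1 + j0.913 → |·| ≈ 1.3541, ∠ ≈ 42.40°
|L| = 0.005 · 91.305 · 18.287 / (182.6 · 45.661 · 1.3541) ≈ 0.00073945
Gain = 20 log₁₀(0.00073945) ≈ -62.62 dB
∠L = (89.37° + 86.87°) − (89.69° + 88.75° + 42.40°) = -44.60°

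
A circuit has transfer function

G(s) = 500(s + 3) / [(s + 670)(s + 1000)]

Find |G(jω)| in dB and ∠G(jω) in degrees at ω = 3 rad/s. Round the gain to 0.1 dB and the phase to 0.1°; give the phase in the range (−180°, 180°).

-50.0 dB, 44.6°

At s = jω = j3:
zero (s+3): 3 + j3 → |·| = √(3²+3²) = √18 ≈ 4.2426, ∠ = arctan(3/3) ≈ 45.00°
pole (s+670): 670 + j3 → |·| = √(670²+3²) = √448909 ≈ 670.01, ∠ = arctan(3/670) ≈ 0.26°
pole (s+1000): 1000 + j3 → |·| = √(1000²+3²) = √1000009 ≈ 1000, ∠ = arctan(3/1000) ≈ 0.17°
|G| = 500 · 4.2426 / 6.7001e+05 ≈ 0.0031661
Gain = 20 log₁₀(0.0031661) ≈ -49.99 dB
∠G = 45.00° − 0.43° = 44.57°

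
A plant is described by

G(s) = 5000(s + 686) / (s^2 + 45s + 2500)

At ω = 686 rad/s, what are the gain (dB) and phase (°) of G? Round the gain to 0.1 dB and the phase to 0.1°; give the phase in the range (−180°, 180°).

At s = jω = j686:
zero (s+686): 686 + j686 → |·| = √(686²+686²) = √941192 ≈ 970.15, ∠ = arctan(686/686) ≈ 45.00°
quadratic: (j686)² + 45·j686 + 2500 = -468096 + j30870 → |·| ≈ 4.6911e+05, ∠ ≈ 176.23°
|G| = 5000 · 970.15 / 4.6911e+05 ≈ 10.34
Gain = 20 log₁₀(10.34) ≈ 20.29 dB
∠G = 45.00° − 176.23° = -131.23°

20.3 dB, -131.2°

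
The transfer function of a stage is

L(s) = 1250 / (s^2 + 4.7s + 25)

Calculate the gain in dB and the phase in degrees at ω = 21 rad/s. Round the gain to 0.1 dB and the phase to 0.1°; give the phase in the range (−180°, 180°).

9.3 dB, -166.7°

At s = jω = j21:
quadratic: (j21)² + 4.7·j21 + 25 = -416 + j98.7 → |·| ≈ 427.55, ∠ ≈ 166.65°
|L| = 1250 / 427.55 ≈ 2.9236
Gain = 20 log₁₀(2.9236) ≈ 9.32 dB
∠L = 0.00° − 166.65° = -166.65°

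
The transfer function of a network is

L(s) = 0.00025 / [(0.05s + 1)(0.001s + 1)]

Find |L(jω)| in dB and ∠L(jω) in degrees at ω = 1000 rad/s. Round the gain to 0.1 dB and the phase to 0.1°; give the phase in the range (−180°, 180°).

At ω = 1000 rad/s:
pole (1 + j1000·0.05) = 1 + j50 → |·| ≈ 50.01, ∠ ≈ 88.85°
pole (1 + j1000·0.001) = 1 + j1 → |·| ≈ 1.4142, ∠ ≈ 45.00°
|L| = 0.00025 · 1 / (50.01 · 1.4142) ≈ 3.5349e-06
Gain = 20 log₁₀(3.5349e-06) ≈ -109.03 dB
∠L = (0°) − (88.85° + 45.00°) = -133.85°

-109.0 dB, -133.9°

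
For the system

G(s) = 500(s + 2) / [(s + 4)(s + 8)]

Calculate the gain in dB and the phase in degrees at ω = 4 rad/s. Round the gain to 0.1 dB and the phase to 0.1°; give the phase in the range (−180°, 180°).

32.9 dB, -8.1°

At s = jω = j4:
zero (s+2): 2 + j4 → |·| = √(2²+4²) = √20 ≈ 4.4721, ∠ = arctan(4/2) ≈ 63.43°
pole (s+4): 4 + j4 → |·| = √(4²+4²) = √32 ≈ 5.6569, ∠ = arctan(4/4) ≈ 45.00°
pole (s+8): 8 + j4 → |·| = √(8²+4²) = √80 ≈ 8.9443, ∠ = arctan(4/8) ≈ 26.57°
|G| = 500 · 4.4721 / 50.597 ≈ 44.193
Gain = 20 log₁₀(44.193) ≈ 32.91 dB
∠G = 63.43° − 71.57° = -8.14°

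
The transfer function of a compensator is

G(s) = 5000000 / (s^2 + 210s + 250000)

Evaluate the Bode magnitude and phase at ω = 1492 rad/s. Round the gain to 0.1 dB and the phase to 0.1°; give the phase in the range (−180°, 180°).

8.0 dB, -171.0°

At s = jω = j1492:
quadratic: (j1492)² + 210·j1492 + 250000 = -1976064 + j313320 → |·| ≈ 2.0007e+06, ∠ ≈ 170.99°
|G| = 5000000 / 2.0007e+06 ≈ 2.4991
Gain = 20 log₁₀(2.4991) ≈ 7.96 dB
∠G = 0.00° − 170.99° = -170.99°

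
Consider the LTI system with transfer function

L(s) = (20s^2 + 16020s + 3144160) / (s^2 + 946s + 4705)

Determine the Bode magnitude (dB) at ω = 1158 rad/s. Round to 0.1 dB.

Substitute s = j1158:
Numerator: 20(j1158)^2 + 16020(j1158) + 3144160 = -23675120 + j18551160
Denominator: (j1158)^2 + 946(j1158) + 4705 = -1336259 + j1095468
|N| = √(23675120² + 18551160²) ≈ 3.0078e+07, ∠N ≈ 141.92°
|D| = √(1336259² + 1095468²) ≈ 1.7279e+06, ∠D ≈ 140.66°
|L| = 3.0078e+07 / 1.7279e+06 ≈ 17.407
Gain = 20 log₁₀(17.407) ≈ 24.81 dB

24.8 dB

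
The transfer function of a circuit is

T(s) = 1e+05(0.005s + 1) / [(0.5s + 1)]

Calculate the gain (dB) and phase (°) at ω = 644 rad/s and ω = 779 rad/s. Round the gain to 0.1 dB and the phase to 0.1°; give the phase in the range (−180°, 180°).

At ω = 644 rad/s:
zero (1 + j644·0.005) = 1 + j3.22 → |·| ≈ 3.3717, ∠ ≈ 72.75°
pole (1 + j644·0.5) = 1 + j322 → |·| ≈ 322, ∠ ≈ 89.82°
|T| = 1e+05 · 3.3717 / (322) ≈ 1047.1
Gain = 20 log₁₀(1047.1) ≈ 60.40 dB
∠T = (72.75°) − (89.82°) = -17.07°

At ω = 779 rad/s:
zero (1 + j779·0.005) = 1 + j3.895 → |·| ≈ 4.0213, ∠ ≈ 75.60°
pole (1 + j779·0.5) = 1 + j389.5 → |·| ≈ 389.5, ∠ ≈ 89.85°
|T| = 1e+05 · 4.0213 / (389.5) ≈ 1032.4
Gain = 20 log₁₀(1032.4) ≈ 60.28 dB
∠T = (75.60°) − (89.85°) = -14.25°

ω = 644: 60.4 dB, -17.1°; ω = 779: 60.3 dB, -14.3°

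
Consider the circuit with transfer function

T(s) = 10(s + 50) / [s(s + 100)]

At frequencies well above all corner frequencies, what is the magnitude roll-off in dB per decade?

Each pole contributes −20 dB/decade at high frequency; each zero contributes +20 dB/decade.
Net: 1 zero(s) − 2 pole(s) → -20 dB/decade.

-20 dB/decade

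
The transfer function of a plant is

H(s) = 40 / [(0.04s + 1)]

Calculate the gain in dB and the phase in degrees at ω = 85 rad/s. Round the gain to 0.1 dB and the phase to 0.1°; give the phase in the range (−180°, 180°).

At ω = 85 rad/s:
pole (1 + j85·0.04) = 1 + j3.4 → |·| ≈ 3.544, ∠ ≈ 73.61°
|H| = 40 · 1 / (3.544) ≈ 11.287
Gain = 20 log₁₀(11.287) ≈ 21.05 dB
∠H = (0°) − (73.61°) = -73.61°

21.1 dB, -73.6°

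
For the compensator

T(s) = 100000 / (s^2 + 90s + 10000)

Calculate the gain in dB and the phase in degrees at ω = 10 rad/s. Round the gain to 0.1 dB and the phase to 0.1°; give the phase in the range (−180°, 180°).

20.1 dB, -5.2°

At s = jω = j10:
quadratic: (j10)² + 90·j10 + 10000 = 9900 + j900 → |·| ≈ 9940.8, ∠ ≈ 5.19°
|T| = 100000 / 9940.8 ≈ 10.06
Gain = 20 log₁₀(10.06) ≈ 20.05 dB
∠T = 0.00° − 5.19° = -5.19°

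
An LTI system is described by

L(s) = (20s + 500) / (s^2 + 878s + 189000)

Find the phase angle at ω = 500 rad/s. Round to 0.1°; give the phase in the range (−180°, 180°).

-10.8°

Substitute s = j500:
Numerator: 20(j500) + 500 = 500 + j10000
Denominator: (j500)^2 + 878(j500) + 189000 = -61000 + j439000
|N| = √(500² + 10000²) ≈ 10012, ∠N ≈ 87.14°
|D| = √(61000² + 439000²) ≈ 4.4322e+05, ∠D ≈ 97.91°
∠L = 87.14° − 97.91° = -10.77°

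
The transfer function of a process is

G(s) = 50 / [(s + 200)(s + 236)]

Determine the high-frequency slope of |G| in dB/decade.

Each pole contributes −20 dB/decade at high frequency; each zero contributes +20 dB/decade.
Net: 0 zero(s) − 2 pole(s) → -40 dB/decade.

-40 dB/decade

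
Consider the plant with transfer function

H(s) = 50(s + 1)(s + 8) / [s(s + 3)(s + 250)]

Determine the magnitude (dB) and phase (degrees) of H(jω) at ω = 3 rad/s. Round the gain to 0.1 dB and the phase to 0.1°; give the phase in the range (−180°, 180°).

At s = jω = j3:
zero (s+1): 1 + j3 → |·| = √(1²+3²) = √10 ≈ 3.1623, ∠ = arctan(3/1) ≈ 71.57°
zero (s+8): 8 + j3 → |·| = √(8²+3²) = √73 ≈ 8.544, ∠ = arctan(3/8) ≈ 20.56°
pole (s+3): 3 + j3 → |·| = √(3²+3²) = √18 ≈ 4.2426, ∠ = arctan(3/3) ≈ 45.00°
pole (s+250): 250 + j3 → |·| = √(250²+3²) = √62509 ≈ 250.02, ∠ = arctan(3/250) ≈ 0.69°
pole at origin: |s| = 3, ∠ = 90.00° (in denominator)
|H| = 50 · 27.019 / 3182.2 ≈ 0.42453
Gain = 20 log₁₀(0.42453) ≈ -7.44 dB
∠H = 92.13° − 135.69° = -43.56°

-7.4 dB, -43.6°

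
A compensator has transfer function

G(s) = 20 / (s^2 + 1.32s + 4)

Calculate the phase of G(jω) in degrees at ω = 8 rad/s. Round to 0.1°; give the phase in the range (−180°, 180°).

At s = jω = j8:
quadratic: (j8)² + 1.32·j8 + 4 = -60 + j10.56 → |·| ≈ 60.922, ∠ ≈ 170.02°
∠G = 0.00° − 170.02° = -170.02°

-170.0°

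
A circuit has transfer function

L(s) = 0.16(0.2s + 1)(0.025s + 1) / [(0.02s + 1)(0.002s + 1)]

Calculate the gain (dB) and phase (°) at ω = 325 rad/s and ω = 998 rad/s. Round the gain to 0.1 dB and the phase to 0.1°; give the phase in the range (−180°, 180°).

ω = 325: 20.7 dB, 57.8°; ω = 998: 25.0 dB, 26.9°

At ω = 325 rad/s:
zero (1 + j325·0.2) = 1 + j65 → |·| ≈ 65.008, ∠ ≈ 89.12°
zero (1 + j325·0.025) = 1 + j8.125 → |·| ≈ 8.1863, ∠ ≈ 82.98°
pole (1 + j325·0.02) = 1 + j6.5 → |·| ≈ 6.5765, ∠ ≈ 81.25°
pole (1 + j325·0.002) = 1 + j0.65 → |·| ≈ 1.1927, ∠ ≈ 33.02°
|L| = 0.16 · 65.008 · 8.1863 / (6.5765 · 1.1927) ≈ 10.855
Gain = 20 log₁₀(10.855) ≈ 20.71 dB
∠L = (89.12° + 82.98°) − (81.25° + 33.02°) = 57.83°

At ω = 998 rad/s:
zero (1 + j998·0.2) = 1 + j199.6 → |·| ≈ 199.6, ∠ ≈ 89.71°
zero (1 + j998·0.025) = 1 + j24.95 → |·| ≈ 24.97, ∠ ≈ 87.70°
pole (1 + j998·0.02) = 1 + j19.96 → |·| ≈ 19.985, ∠ ≈ 87.13°
pole (1 + j998·0.002) = 1 + j1.996 → |·| ≈ 2.2325, ∠ ≈ 63.39°
|L| = 0.16 · 199.6 · 24.97 / (19.985 · 2.2325) ≈ 17.873
Gain = 20 log₁₀(17.873) ≈ 25.04 dB
∠L = (89.71° + 87.70°) − (87.13° + 63.39°) = 26.89°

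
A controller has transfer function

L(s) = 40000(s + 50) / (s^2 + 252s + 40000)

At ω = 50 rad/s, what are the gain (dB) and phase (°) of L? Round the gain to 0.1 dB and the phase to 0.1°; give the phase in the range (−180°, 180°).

37.1 dB, 26.4°

At s = jω = j50:
zero (s+50): 50 + j50 → |·| = √(50²+50²) = √5000 ≈ 70.711, ∠ = arctan(50/50) ≈ 45.00°
quadratic: (j50)² + 252·j50 + 40000 = 37500 + j12600 → |·| ≈ 39560, ∠ ≈ 18.57°
|L| = 40000 · 70.711 / 39560 ≈ 71.497
Gain = 20 log₁₀(71.497) ≈ 37.09 dB
∠L = 45.00° − 18.57° = 26.43°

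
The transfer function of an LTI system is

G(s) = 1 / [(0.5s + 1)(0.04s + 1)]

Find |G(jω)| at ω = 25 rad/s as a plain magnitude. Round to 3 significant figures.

0.0564

At ω = 25 rad/s:
pole (1 + j25·0.5) = 1 + j12.5 → |·| ≈ 12.54, ∠ ≈ 85.43°
pole (1 + j25·0.04) = 1 + j1 → |·| ≈ 1.4142, ∠ ≈ 45.00°
|G| = 1 · 1 / (12.54 · 1.4142) ≈ 0.056389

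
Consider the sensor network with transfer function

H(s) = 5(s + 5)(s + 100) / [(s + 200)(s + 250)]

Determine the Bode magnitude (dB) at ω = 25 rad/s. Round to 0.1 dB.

-11.7 dB

At s = jω = j25:
zero (s+5): 5 + j25 → |·| = √(5²+25²) = √650 ≈ 25.495, ∠ = arctan(25/5) ≈ 78.69°
zero (s+100): 100 + j25 → |·| = √(100²+25²) = √10625 ≈ 103.08, ∠ = arctan(25/100) ≈ 14.04°
pole (s+200): 200 + j25 → |·| = √(200²+25²) = √40625 ≈ 201.56, ∠ = arctan(25/200) ≈ 7.13°
pole (s+250): 250 + j25 → |·| = √(250²+25²) = √63125 ≈ 251.25, ∠ = arctan(25/250) ≈ 5.71°
|H| = 5 · 2628 / 50642 ≈ 0.25947
Gain = 20 log₁₀(0.25947) ≈ -11.72 dB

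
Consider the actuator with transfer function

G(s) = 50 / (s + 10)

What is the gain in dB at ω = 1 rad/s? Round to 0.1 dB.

13.9 dB

Substitute s = j1:
Numerator: 50 = 50 + j0
Denominator: (j1) + 10 = 10 + j1
|N| = √(50² + 0²) ≈ 50, ∠N ≈ 0.00°
|D| = √(10² + 1²) ≈ 10.05, ∠D ≈ 5.71°
|G| = 50 / 10.05 ≈ 4.9751
Gain = 20 log₁₀(4.9751) ≈ 13.94 dB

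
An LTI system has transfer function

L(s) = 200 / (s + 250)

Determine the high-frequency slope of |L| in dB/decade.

-20 dB/decade

Each pole contributes −20 dB/decade at high frequency; each zero contributes +20 dB/decade.
Net: 0 zero(s) − 1 pole(s) → -20 dB/decade.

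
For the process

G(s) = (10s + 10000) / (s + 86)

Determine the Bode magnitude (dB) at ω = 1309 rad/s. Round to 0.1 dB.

22.0 dB

Substitute s = j1309:
Numerator: 10(j1309) + 10000 = 10000 + j13090
Denominator: (j1309) + 86 = 86 + j1309
|N| = √(10000² + 13090²) ≈ 16473, ∠N ≈ 52.62°
|D| = √(86² + 1309²) ≈ 1311.8, ∠D ≈ 86.24°
|G| = 16473 / 1311.8 ≈ 12.558
Gain = 20 log₁₀(12.558) ≈ 21.98 dB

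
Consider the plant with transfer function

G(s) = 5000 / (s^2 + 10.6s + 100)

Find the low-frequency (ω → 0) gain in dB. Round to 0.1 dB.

G(0) = 5000 / 100 = 50
20 log₁₀(50) ≈ 33.98 dB

34.0 dB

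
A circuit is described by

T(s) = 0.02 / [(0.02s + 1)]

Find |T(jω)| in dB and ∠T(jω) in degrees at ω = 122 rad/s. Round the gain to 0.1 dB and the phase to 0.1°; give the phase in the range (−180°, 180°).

At ω = 122 rad/s:
pole (1 + j122·0.02) = 1 + j2.44 → |·| ≈ 2.637, ∠ ≈ 67.71°
|T| = 0.02 · 1 / (2.637) ≈ 0.0075844
Gain = 20 log₁₀(0.0075844) ≈ -42.40 dB
∠T = (0°) − (67.71°) = -67.71°

-42.4 dB, -67.7°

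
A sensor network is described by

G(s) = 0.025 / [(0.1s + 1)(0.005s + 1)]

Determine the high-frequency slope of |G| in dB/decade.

Each pole contributes −20 dB/decade at high frequency; each zero contributes +20 dB/decade.
Net: 0 zero(s) − 2 pole(s) → -40 dB/decade.

-40 dB/decade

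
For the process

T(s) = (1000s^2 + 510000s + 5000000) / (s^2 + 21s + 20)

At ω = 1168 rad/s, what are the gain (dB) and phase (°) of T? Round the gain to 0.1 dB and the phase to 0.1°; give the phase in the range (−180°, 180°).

60.7 dB, -22.6°

Substitute s = j1168:
Numerator: 1000(j1168)^2 + 510000(j1168) + 5000000 = -1359224000 + j595680000
Denominator: (j1168)^2 + 21(j1168) + 20 = -1364204 + j24528
|N| = √(1359224000² + 595680000²) ≈ 1.484e+09, ∠N ≈ 156.33°
|D| = √(1364204² + 24528²) ≈ 1.3644e+06, ∠D ≈ 178.97°
|T| = 1.484e+09 / 1.3644e+06 ≈ 1087.7
Gain = 20 log₁₀(1087.7) ≈ 60.73 dB
∠T = 156.33° − 178.97° = -22.64°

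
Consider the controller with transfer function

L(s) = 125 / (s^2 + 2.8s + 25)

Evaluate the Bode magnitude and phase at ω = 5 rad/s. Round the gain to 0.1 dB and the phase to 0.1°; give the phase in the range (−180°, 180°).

At s = jω = j5:
quadratic: (j5)² + 2.8·j5 + 25 = 0 + j14 → |·| ≈ 14, ∠ ≈ 90.00°
|L| = 125 / 14 ≈ 8.9286
Gain = 20 log₁₀(8.9286) ≈ 19.02 dB
∠L = 0.00° − 90.00° = -90.00°

19.0 dB, -90.0°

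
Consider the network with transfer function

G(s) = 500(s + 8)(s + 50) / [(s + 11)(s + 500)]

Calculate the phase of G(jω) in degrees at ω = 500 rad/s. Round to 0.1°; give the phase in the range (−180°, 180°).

39.6°

At s = jω = j500:
zero (s+8): 8 + j500 → |·| = √(8²+500²) = √250064 ≈ 500.06, ∠ = arctan(500/8) ≈ 89.08°
zero (s+50): 50 + j500 → |·| = √(50²+500²) = √252500 ≈ 502.49, ∠ = arctan(500/50) ≈ 84.29°
pole (s+11): 11 + j500 → |·| = √(11²+500²) = √250121 ≈ 500.12, ∠ = arctan(500/11) ≈ 88.74°
pole (s+500): 500 + j500 → |·| = √(500²+500²) = √500000 ≈ 707.11, ∠ = arctan(500/500) ≈ 45.00°
∠G = 173.37° − 133.74° = 39.63°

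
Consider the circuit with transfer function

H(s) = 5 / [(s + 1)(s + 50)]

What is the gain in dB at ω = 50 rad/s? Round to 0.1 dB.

-57.0 dB

At s = jω = j50:
pole (s+1): 1 + j50 → |·| = √(1²+50²) = √2501 ≈ 50.01, ∠ = arctan(50/1) ≈ 88.85°
pole (s+50): 50 + j50 → |·| = √(50²+50²) = √5000 ≈ 70.711, ∠ = arctan(50/50) ≈ 45.00°
|H| = 5 / 3536.3 ≈ 0.0014139
Gain = 20 log₁₀(0.0014139) ≈ -56.99 dB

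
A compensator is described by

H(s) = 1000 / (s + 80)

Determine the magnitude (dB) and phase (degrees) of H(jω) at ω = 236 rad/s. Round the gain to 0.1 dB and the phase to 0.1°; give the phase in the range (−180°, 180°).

12.1 dB, -71.3°

At s = jω = j236:
pole (s+80): 80 + j236 → |·| = √(80²+236²) = √62096 ≈ 249.19, ∠ = arctan(236/80) ≈ 71.27°
|H| = 1000 / 249.19 ≈ 4.013
Gain = 20 log₁₀(4.013) ≈ 12.07 dB
∠H = 0.00° − 71.27° = -71.27°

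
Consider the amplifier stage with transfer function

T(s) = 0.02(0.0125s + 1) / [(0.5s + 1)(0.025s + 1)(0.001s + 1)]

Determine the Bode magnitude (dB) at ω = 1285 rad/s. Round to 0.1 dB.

-100.4 dB

At ω = 1285 rad/s:
zero (1 + j1285·0.0125) = 1 + j16.0625 → |·| ≈ 16.094, ∠ ≈ 86.44°
pole (1 + j1285·0.5) = 1 + j642.5 → |·| ≈ 642.5, ∠ ≈ 89.91°
pole (1 + j1285·0.025) = 1 + j32.125 → |·| ≈ 32.141, ∠ ≈ 88.22°
pole (1 + j1285·0.001) = 1 + j1.285 → |·| ≈ 1.6283, ∠ ≈ 52.11°
|T| = 0.02 · 16.094 / (642.5 · 32.141 · 1.6283) ≈ 9.5725e-06
Gain = 20 log₁₀(9.5725e-06) ≈ -100.38 dB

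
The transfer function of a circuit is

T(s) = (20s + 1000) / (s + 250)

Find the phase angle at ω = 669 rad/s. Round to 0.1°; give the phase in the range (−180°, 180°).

16.2°

Substitute s = j669:
Numerator: 20(j669) + 1000 = 1000 + j13380
Denominator: (j669) + 250 = 250 + j669
|N| = √(1000² + 13380²) ≈ 13417, ∠N ≈ 85.73°
|D| = √(250² + 669²) ≈ 714.19, ∠D ≈ 69.51°
∠T = 85.73° − 69.51° = 16.22°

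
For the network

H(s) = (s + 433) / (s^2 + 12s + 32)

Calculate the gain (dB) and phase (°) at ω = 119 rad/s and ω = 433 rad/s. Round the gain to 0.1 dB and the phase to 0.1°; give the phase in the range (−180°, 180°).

ω = 119: -30.0 dB, -158.9°; ω = 433: -49.7 dB, -133.4°

Substitute s = j119:
Numerator: (j119) + 433 = 433 + j119
Denominator: (j119)^2 + 12(j119) + 32 = -14129 + j1428
|N| = √(433² + 119²) ≈ 449.05, ∠N ≈ 15.37°
|D| = √(14129² + 1428²) ≈ 14201, ∠D ≈ 174.23°
|H| = 449.05 / 14201 ≈ 0.031621
Gain = 20 log₁₀(0.031621) ≈ -30.00 dB
∠H = 15.37° − 174.23° = -158.86°

Substitute s = j433:
Numerator: (j433) + 433 = 433 + j433
Denominator: (j433)^2 + 12(j433) + 32 = -187457 + j5196
|N| = √(433² + 433²) ≈ 612.35, ∠N ≈ 45.00°
|D| = √(187457² + 5196²) ≈ 1.8753e+05, ∠D ≈ 178.41°
|H| = 612.35 / 1.8753e+05 ≈ 0.0032653
Gain = 20 log₁₀(0.0032653) ≈ -49.72 dB
∠H = 45.00° − 178.41° = -133.41°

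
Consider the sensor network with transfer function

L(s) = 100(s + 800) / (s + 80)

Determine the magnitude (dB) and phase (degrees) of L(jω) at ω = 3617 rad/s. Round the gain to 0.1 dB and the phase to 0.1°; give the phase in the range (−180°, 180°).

At s = jω = j3617:
zero (s+800): 800 + j3617 → |·| = √(800²+3617²) = √13722689 ≈ 3704.4, ∠ = arctan(3617/800) ≈ 77.53°
pole (s+80): 80 + j3617 → |·| = √(80²+3617²) = √13089089 ≈ 3617.9, ∠ = arctan(3617/80) ≈ 88.73°
|L| = 100 · 3704.4 / 3617.9 ≈ 102.39
Gain = 20 log₁₀(102.39) ≈ 40.21 dB
∠L = 77.53° − 88.73° = -11.20°

40.2 dB, -11.2°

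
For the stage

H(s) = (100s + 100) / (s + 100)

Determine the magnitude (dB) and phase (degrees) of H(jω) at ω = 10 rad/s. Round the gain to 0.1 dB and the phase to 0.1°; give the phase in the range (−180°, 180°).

20.0 dB, 78.6°

Substitute s = j10:
Numerator: 100(j10) + 100 = 100 + j1000
Denominator: (j10) + 100 = 100 + j10
|N| = √(100² + 1000²) ≈ 1005, ∠N ≈ 84.29°
|D| = √(100² + 10²) ≈ 100.5, ∠D ≈ 5.71°
|H| = 1005 / 100.5 ≈ 10
Gain = 20 log₁₀(10) ≈ 20.00 dB
∠H = 84.29° − 5.71° = 78.58°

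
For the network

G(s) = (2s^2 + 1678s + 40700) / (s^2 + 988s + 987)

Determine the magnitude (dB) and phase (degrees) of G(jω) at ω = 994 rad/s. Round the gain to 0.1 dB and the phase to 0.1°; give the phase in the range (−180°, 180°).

Substitute s = j994:
Numerator: 2(j994)^2 + 1678(j994) + 40700 = -1935372 + j1667932
Denominator: (j994)^2 + 988(j994) + 987 = -987049 + j982072
|N| = √(1935372² + 1667932²) ≈ 2.5549e+06, ∠N ≈ 139.24°
|D| = √(987049² + 982072²) ≈ 1.3924e+06, ∠D ≈ 135.14°
|G| = 2.5549e+06 / 1.3924e+06 ≈ 1.8349
Gain = 20 log₁₀(1.8349) ≈ 5.27 dB
∠G = 139.24° − 135.14° = 4.10°

5.3 dB, 4.1°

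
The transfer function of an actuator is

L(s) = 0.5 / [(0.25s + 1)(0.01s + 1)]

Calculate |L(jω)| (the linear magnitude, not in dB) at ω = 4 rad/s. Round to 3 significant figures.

0.353

At ω = 4 rad/s:
pole (1 + j4·0.25) = 1 + j1 → |·| ≈ 1.4142, ∠ ≈ 45.00°
pole (1 + j4·0.01) = 1 + j0.04 → |·| ≈ 1.0008, ∠ ≈ 2.29°
|L| = 0.5 · 1 / (1.4142 · 1.0008) ≈ 0.35327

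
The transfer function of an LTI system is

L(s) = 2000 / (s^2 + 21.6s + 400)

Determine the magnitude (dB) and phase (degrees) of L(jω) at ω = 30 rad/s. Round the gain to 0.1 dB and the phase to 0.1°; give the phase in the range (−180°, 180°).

At s = jω = j30:
quadratic: (j30)² + 21.6·j30 + 400 = -500 + j648 → |·| ≈ 818.48, ∠ ≈ 127.65°
|L| = 2000 / 818.48 ≈ 2.4436
Gain = 20 log₁₀(2.4436) ≈ 7.76 dB
∠L = 0.00° − 127.65° = -127.65°

7.8 dB, -127.7°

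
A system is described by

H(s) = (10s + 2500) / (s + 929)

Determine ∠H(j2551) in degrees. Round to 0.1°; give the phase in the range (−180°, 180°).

14.4°

Substitute s = j2551:
Numerator: 10(j2551) + 2500 = 2500 + j25510
Denominator: (j2551) + 929 = 929 + j2551
|N| = √(2500² + 25510²) ≈ 25632, ∠N ≈ 84.40°
|D| = √(929² + 2551²) ≈ 2714.9, ∠D ≈ 69.99°
∠H = 84.40° − 69.99° = 14.41°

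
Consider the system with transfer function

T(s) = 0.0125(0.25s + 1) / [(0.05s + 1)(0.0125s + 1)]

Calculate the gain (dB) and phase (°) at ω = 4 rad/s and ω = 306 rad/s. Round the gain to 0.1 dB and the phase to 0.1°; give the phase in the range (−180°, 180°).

ω = 4: -35.2 dB, 30.8°; ω = 306: -36.0 dB, -72.4°

At ω = 4 rad/s:
zero (1 + j4·0.25) = 1 + j1 → |·| ≈ 1.4142, ∠ ≈ 45.00°
pole (1 + j4·0.05) = 1 + j0.2 → |·| ≈ 1.0198, ∠ ≈ 11.31°
pole (1 + j4·0.0125) = 1 + j0.05 → |·| ≈ 1.0012, ∠ ≈ 2.86°
|T| = 0.0125 · 1.4142 / (1.0198 · 1.0012) ≈ 0.017314
Gain = 20 log₁₀(0.017314) ≈ -35.23 dB
∠T = (45.00°) − (11.31° + 2.86°) = 30.83°

At ω = 306 rad/s:
zero (1 + j306·0.25) = 1 + j76.5 → |·| ≈ 76.507, ∠ ≈ 89.25°
pole (1 + j306·0.05) = 1 + j15.3 → |·| ≈ 15.333, ∠ ≈ 86.26°
pole (1 + j306·0.0125) = 1 + j3.825 → |·| ≈ 3.9536, ∠ ≈ 75.35°
|T| = 0.0125 · 76.507 / (15.333 · 3.9536) ≈ 0.015776
Gain = 20 log₁₀(0.015776) ≈ -36.04 dB
∠T = (89.25°) − (86.26° + 75.35°) = -72.36°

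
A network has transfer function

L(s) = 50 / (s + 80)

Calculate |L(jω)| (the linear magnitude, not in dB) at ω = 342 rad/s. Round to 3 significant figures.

At s = jω = j342:
pole (s+80): 80 + j342 → |·| = √(80²+342²) = √123364 ≈ 351.23, ∠ = arctan(342/80) ≈ 76.83°
|L| = 50 / 351.23 ≈ 0.14236

0.142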